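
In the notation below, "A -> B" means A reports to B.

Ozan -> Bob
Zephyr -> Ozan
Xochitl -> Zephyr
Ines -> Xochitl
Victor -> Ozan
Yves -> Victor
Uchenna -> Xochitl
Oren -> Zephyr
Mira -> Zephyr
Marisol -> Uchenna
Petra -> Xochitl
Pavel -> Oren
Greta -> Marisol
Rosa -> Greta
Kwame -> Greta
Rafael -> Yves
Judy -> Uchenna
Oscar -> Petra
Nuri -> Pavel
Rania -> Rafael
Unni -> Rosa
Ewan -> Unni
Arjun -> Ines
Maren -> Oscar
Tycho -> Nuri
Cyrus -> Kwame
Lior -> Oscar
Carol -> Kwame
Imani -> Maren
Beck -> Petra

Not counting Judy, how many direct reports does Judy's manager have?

1

Judy reports to Uchenna. Uchenna's other direct reports are Marisol — 1 peer.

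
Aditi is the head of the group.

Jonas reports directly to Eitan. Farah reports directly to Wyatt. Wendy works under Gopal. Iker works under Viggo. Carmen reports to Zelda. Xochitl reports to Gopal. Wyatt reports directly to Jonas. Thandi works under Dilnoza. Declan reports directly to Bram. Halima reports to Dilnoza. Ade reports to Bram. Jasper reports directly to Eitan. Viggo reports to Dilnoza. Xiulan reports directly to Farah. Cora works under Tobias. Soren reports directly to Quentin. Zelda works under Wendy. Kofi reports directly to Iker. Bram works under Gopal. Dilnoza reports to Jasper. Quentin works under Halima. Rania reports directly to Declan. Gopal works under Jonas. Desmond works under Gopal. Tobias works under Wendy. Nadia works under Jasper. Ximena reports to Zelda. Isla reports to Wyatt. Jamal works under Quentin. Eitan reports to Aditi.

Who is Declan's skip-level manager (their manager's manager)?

Gopal

Declan reports to Bram, and Bram reports to Gopal. So Declan's skip-level manager is Gopal.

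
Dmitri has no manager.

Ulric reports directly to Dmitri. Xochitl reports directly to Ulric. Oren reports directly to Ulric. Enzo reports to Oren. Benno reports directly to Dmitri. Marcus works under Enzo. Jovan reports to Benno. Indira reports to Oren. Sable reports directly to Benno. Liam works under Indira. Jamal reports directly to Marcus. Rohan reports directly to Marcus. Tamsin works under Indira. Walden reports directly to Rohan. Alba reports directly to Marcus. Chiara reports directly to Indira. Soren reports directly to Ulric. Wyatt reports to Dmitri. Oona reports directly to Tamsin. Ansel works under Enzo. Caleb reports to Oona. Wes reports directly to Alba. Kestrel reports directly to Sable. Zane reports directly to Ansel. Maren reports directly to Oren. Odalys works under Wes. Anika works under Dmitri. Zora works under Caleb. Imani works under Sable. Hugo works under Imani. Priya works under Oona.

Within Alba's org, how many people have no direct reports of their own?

1

The only person in Alba's organization with no one reporting to them is Odalys. That is 1.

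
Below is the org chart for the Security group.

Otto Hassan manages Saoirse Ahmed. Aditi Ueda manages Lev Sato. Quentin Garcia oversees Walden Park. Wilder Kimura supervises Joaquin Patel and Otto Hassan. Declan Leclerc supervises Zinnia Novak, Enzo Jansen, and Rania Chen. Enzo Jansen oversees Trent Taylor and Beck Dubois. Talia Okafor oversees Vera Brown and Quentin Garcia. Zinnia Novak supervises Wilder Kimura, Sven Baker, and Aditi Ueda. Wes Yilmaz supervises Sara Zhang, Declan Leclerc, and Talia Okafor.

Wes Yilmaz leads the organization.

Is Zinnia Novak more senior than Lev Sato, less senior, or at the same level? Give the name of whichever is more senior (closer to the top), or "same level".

Zinnia Novak

Zinnia Novak is 2 levels below Wes Yilmaz; Lev Sato is 4. Zinnia Novak is higher.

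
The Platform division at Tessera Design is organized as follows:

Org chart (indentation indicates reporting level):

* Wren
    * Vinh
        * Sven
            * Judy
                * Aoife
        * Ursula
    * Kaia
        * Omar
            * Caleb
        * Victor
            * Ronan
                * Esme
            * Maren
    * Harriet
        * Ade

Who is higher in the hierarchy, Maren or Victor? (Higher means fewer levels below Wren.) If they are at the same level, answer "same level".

Victor

Maren is 3 levels below Wren; Victor is 2. Victor is higher.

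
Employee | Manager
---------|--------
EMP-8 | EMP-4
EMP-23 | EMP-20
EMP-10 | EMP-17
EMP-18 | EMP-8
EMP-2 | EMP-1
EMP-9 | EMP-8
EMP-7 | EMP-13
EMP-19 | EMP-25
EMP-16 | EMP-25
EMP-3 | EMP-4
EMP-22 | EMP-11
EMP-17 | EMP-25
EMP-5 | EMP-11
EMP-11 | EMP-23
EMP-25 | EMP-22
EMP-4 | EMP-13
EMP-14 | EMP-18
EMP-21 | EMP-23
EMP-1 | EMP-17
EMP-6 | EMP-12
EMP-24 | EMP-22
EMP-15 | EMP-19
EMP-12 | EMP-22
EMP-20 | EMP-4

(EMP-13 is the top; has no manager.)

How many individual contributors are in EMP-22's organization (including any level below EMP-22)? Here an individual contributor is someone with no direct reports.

6

The people in EMP-22's organization with no one reporting to them are EMP-24, EMP-6, EMP-10, EMP-2, EMP-16, EMP-15. That is 6.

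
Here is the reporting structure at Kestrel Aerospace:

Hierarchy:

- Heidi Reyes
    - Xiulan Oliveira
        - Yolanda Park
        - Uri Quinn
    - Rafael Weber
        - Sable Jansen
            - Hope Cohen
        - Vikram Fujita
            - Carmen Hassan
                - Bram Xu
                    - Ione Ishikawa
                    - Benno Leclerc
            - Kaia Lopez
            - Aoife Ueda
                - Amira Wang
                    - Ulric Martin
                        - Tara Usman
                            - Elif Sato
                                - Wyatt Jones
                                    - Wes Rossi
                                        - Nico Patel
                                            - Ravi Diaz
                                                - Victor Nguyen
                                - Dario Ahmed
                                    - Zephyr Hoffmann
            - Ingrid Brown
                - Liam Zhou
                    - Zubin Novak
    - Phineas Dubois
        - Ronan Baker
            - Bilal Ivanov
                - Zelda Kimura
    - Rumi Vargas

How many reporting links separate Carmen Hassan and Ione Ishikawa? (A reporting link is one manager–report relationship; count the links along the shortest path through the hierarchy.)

Ione Ishikawa is in Carmen Hassan's organization: the chain from Ione Ishikawa up to Carmen Hassan is Ione Ishikawa → Bram Xu → Carmen Hassan, which is 2 links.

2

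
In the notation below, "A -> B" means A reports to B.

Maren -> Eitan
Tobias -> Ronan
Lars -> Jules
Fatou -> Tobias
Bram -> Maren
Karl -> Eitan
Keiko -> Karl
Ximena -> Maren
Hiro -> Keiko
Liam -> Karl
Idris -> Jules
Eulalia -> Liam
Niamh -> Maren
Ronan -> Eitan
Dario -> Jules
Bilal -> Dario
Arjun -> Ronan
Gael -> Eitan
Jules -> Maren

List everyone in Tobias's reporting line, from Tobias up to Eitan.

Tobias reports to Ronan. Ronan reports to Eitan. Eitan is at the top.

Tobias -> Ronan -> Eitan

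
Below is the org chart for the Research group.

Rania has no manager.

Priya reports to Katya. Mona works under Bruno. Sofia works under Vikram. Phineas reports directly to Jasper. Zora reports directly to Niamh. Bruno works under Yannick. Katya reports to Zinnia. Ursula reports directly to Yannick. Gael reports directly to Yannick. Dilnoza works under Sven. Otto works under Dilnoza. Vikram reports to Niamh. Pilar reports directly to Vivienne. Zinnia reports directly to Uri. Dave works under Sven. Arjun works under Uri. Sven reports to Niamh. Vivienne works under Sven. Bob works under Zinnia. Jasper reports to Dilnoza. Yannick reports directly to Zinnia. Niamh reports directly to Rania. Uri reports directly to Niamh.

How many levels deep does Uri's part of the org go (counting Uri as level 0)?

4

The longest chain under Uri runs Uri → Zinnia → Yannick → Bruno → Mona, which is 4 levels below Uri.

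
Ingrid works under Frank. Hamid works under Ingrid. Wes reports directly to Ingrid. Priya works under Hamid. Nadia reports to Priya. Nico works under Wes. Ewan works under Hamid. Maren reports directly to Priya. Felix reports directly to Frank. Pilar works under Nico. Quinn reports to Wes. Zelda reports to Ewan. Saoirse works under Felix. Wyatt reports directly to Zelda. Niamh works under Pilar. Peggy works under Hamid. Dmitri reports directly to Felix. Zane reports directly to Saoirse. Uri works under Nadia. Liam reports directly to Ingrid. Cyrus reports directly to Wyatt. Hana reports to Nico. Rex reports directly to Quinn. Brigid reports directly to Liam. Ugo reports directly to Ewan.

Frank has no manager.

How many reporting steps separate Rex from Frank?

4

Chain from Rex up to Frank: Rex → Quinn → Wes → Ingrid → Frank. That is 4 steps up, so Rex is 4 levels below Frank.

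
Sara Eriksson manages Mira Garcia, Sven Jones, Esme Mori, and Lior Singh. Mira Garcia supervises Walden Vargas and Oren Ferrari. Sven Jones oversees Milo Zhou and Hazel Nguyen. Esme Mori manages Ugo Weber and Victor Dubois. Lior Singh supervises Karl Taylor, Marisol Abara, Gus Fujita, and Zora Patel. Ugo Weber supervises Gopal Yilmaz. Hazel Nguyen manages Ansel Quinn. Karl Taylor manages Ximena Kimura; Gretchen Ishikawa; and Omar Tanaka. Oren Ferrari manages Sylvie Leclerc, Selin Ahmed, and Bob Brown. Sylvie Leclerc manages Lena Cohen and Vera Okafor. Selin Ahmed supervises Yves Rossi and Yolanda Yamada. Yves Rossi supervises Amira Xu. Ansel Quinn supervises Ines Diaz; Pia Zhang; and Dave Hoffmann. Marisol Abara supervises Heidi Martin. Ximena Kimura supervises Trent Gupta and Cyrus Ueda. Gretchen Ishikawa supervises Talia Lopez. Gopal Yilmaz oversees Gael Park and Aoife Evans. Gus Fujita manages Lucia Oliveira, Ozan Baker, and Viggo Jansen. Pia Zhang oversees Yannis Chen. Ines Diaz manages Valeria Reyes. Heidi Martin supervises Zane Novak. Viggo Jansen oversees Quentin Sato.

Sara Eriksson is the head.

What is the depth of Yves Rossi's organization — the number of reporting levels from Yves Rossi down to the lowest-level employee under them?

The longest chain under Yves Rossi runs Yves Rossi → Amira Xu, which is 1 level below Yves Rossi.

1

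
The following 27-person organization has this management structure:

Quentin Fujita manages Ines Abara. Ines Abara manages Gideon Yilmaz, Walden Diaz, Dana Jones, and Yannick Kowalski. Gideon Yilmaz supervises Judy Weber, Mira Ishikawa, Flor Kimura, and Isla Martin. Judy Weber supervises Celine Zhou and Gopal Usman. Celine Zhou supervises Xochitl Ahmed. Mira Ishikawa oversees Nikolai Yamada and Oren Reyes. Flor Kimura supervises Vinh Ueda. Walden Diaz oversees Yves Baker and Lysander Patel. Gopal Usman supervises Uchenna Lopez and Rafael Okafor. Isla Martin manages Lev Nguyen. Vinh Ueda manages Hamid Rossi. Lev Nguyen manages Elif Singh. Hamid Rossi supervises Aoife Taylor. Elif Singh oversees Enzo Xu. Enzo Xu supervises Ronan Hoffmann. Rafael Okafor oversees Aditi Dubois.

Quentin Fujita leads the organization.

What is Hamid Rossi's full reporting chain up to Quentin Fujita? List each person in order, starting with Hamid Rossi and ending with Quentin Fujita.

Hamid Rossi -> Vinh Ueda -> Flor Kimura -> Gideon Yilmaz -> Ines Abara -> Quentin Fujita

Hamid Rossi reports to Vinh Ueda. Vinh Ueda reports to Flor Kimura. Flor Kimura reports to Gideon Yilmaz. Gideon Yilmaz reports to Ines Abara. Ines Abara reports to Quentin Fujita. Quentin Fujita is at the top.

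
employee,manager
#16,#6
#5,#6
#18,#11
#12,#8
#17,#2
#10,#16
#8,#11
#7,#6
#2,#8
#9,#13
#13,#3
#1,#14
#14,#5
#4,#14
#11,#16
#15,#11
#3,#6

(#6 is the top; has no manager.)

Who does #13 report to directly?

#3

#13 reports directly to #3.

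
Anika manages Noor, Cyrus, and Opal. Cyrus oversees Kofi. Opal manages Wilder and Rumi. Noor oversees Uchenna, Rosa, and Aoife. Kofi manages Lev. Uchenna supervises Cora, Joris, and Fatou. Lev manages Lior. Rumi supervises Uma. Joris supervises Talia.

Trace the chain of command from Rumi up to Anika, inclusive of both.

Rumi -> Opal -> Anika

Rumi reports to Opal. Opal reports to Anika. Anika is at the top.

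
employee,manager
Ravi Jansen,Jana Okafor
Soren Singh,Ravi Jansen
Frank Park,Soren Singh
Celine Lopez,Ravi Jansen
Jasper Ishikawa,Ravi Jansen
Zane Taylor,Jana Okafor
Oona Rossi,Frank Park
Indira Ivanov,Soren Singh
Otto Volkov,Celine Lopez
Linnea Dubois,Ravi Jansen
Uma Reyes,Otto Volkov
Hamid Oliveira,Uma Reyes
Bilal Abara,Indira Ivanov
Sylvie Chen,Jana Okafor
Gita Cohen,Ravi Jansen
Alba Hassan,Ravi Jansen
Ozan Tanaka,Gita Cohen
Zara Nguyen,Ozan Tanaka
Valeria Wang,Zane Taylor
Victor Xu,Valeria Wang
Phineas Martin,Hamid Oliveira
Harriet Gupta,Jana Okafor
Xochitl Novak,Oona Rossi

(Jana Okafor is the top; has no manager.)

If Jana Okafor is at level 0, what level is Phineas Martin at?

Chain from Phineas Martin up to Jana Okafor: Phineas Martin → Hamid Oliveira → Uma Reyes → Otto Volkov → Celine Lopez → Ravi Jansen → Jana Okafor. That is 6 steps up, so Phineas Martin is 6 levels below Jana Okafor.

6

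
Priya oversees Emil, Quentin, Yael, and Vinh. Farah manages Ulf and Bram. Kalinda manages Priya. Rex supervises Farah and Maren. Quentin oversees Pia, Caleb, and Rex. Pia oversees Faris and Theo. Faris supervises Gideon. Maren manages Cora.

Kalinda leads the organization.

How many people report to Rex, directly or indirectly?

Rex directly manages Farah, Maren. Under Farah: Bram, Ulf (2). Under Maren: Cora (1). So Rex's organization is 2 direct reports plus everyone under them: 3 + 2 = 5.

5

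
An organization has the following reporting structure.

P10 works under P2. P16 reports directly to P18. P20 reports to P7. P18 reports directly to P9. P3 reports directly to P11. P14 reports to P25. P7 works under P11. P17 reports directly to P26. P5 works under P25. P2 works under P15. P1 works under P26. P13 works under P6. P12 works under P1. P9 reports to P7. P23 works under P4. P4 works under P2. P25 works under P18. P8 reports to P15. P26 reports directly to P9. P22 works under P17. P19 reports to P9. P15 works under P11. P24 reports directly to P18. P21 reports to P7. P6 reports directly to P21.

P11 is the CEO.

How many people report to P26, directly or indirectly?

P26 directly manages P1, P17. Under P1: P12 (1). Under P17: P22 (1). So P26's organization is 2 direct reports plus everyone under them: 2 + 2 = 4.

4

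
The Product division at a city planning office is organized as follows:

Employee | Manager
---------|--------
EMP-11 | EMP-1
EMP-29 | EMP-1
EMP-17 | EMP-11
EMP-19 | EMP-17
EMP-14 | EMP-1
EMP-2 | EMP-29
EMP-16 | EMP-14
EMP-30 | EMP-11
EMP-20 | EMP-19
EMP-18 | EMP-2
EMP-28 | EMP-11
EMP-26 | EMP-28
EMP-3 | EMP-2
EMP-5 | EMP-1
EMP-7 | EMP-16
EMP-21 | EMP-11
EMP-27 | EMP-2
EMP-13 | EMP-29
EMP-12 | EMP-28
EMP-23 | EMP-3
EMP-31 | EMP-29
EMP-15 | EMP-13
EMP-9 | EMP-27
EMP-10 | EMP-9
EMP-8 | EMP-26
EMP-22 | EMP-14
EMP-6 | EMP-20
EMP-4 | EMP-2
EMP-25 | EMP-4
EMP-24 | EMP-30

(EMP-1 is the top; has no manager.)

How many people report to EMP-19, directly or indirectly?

2

EMP-19 directly manages EMP-20. Under EMP-20: EMP-6 (1). That's 2 in total.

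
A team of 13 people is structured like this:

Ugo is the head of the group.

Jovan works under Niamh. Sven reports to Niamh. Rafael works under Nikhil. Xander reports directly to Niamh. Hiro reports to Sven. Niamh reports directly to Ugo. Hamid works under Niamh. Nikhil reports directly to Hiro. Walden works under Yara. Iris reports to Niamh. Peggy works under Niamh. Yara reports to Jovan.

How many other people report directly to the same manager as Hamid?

5

Hamid reports to Niamh. Niamh's other direct reports are Xander, Jovan, Iris, Sven, Peggy — 5 peers.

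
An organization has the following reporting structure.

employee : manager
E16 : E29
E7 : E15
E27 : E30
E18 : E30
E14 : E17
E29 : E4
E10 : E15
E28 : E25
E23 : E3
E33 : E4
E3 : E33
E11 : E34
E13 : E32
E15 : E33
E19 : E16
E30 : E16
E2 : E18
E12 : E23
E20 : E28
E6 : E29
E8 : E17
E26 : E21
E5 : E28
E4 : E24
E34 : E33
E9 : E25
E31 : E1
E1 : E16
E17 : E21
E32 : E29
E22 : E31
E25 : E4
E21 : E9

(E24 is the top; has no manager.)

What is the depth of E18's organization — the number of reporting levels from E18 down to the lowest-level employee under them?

The longest chain under E18 runs E18 → E2, which is 1 level below E18.

1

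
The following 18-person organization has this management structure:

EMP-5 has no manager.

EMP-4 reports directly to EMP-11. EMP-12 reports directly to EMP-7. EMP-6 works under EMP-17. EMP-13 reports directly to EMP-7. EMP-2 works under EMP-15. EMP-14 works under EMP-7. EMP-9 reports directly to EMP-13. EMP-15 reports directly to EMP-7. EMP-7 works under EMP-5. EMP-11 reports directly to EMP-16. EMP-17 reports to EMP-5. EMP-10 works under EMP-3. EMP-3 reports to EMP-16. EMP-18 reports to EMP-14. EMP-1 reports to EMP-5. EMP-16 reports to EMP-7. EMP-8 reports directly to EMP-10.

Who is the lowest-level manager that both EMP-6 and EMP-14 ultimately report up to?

EMP-5

EMP-6's chain of managers is EMP-17, EMP-5. EMP-14's chain of managers is EMP-7, EMP-5. The first manager that appears in both chains is EMP-5.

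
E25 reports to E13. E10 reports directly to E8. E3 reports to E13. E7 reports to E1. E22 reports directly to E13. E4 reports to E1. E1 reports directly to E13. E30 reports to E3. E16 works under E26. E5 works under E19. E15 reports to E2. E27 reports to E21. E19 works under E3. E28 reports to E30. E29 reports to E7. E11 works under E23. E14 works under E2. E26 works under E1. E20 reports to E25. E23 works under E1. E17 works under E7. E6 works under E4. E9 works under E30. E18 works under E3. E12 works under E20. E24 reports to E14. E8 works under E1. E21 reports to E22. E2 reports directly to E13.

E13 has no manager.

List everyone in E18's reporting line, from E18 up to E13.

E18 reports to E3. E3 reports to E13. E13 is at the top.

E18 -> E3 -> E13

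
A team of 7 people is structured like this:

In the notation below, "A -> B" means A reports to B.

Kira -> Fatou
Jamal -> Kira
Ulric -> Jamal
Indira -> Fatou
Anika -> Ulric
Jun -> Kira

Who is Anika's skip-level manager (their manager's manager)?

Jamal

Anika reports to Ulric, and Ulric reports to Jamal. So Anika's skip-level manager is Jamal.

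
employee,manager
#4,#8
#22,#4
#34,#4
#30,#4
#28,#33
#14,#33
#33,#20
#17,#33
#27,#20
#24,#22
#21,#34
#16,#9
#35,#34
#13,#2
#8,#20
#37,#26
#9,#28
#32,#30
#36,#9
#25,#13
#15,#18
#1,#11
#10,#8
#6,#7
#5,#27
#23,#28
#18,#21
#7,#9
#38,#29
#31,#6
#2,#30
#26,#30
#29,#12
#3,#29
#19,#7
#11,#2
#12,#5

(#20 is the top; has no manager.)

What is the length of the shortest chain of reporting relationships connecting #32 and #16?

#32 is 4 levels below #20, and #16 is 4 levels below #20 (their lowest common manager). The shortest path runs up from #32 to #20 and back down to #16: 4 + 4 = 8 links.

8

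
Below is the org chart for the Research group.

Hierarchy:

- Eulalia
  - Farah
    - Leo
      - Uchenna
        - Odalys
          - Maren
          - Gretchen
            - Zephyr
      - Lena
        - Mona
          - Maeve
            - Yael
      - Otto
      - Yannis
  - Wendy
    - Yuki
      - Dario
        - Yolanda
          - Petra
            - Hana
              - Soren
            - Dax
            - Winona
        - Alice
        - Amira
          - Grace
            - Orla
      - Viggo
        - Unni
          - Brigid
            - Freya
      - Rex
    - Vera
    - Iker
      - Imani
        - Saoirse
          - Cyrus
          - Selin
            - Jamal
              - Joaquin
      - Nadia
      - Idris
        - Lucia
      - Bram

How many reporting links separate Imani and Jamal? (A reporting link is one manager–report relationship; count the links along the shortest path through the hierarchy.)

3

Jamal is in Imani's organization: the chain from Jamal up to Imani is Jamal → Selin → Saoirse → Imani, which is 3 links.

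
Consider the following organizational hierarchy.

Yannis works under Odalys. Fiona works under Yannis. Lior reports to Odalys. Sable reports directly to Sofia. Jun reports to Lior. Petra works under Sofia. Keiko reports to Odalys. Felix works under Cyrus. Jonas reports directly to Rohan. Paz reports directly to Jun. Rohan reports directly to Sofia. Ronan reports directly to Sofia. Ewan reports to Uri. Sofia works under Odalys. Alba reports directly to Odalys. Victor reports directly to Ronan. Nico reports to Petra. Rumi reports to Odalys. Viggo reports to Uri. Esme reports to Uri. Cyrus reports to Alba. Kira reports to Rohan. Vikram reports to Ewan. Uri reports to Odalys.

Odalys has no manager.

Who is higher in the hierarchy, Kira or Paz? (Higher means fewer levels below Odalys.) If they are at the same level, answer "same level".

Both Kira and Paz are 3 levels below Odalys.

same level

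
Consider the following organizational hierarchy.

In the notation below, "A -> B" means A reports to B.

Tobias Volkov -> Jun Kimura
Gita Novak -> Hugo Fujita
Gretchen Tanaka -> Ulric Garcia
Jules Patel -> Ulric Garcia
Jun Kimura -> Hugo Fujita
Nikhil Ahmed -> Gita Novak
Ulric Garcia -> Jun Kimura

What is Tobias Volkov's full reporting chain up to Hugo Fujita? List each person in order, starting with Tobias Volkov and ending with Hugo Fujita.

Tobias Volkov -> Jun Kimura -> Hugo Fujita

Tobias Volkov reports to Jun Kimura. Jun Kimura reports to Hugo Fujita. Hugo Fujita is at the top.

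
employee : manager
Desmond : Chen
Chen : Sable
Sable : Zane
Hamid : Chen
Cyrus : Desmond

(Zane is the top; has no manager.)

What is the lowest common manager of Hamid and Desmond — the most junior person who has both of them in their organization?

Hamid's chain of managers is Chen, Sable, Zane. Desmond's chain of managers is Chen, Sable, Zane. The first manager that appears in both chains is Chen.

Chen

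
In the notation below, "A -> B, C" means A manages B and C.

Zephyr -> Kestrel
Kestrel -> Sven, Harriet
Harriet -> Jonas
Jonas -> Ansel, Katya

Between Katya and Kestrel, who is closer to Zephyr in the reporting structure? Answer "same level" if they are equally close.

Katya is 4 levels below Zephyr; Kestrel is 1. Kestrel is higher.

Kestrel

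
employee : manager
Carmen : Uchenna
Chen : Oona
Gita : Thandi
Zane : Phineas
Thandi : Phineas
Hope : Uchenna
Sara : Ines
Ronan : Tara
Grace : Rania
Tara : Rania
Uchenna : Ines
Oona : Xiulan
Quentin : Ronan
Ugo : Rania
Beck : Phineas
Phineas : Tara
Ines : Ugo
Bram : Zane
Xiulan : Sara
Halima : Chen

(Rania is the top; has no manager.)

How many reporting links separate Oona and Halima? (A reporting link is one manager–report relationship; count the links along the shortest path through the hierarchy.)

2

Halima is in Oona's organization: the chain from Halima up to Oona is Halima → Chen → Oona, which is 2 links.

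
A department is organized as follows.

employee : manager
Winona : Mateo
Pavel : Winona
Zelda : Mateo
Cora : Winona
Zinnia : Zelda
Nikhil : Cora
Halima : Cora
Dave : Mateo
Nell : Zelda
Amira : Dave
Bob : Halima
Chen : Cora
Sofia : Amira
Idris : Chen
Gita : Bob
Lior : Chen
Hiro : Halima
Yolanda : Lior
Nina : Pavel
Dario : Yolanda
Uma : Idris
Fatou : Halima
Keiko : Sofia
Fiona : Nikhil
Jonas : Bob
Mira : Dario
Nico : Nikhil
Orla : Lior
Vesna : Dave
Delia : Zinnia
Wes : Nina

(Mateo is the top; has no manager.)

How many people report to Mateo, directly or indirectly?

31

Mateo directly manages Winona, Zelda, Dave. Under Winona: Cora, Chen, Lior, Orla, Yolanda, Dario, Mira, Idris, Uma, Halima, Fatou, Hiro, Bob, Jonas, Gita, Nikhil, Nico, Fiona, Pavel, Nina, Wes (21). Under Zelda: Nell, Zinnia, Delia (3). Under Dave: Vesna, Amira, Sofia, Keiko (4). So Mateo's organization is 3 direct reports plus everyone under them: 22 + 4 + 5 = 31.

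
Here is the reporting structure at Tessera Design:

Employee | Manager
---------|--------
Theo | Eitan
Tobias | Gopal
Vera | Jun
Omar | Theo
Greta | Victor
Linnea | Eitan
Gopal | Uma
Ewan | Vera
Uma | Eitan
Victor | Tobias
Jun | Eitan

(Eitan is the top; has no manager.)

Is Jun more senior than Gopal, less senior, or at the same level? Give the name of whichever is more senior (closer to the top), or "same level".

Jun is 1 level below Eitan; Gopal is 2. Jun is higher.

Jun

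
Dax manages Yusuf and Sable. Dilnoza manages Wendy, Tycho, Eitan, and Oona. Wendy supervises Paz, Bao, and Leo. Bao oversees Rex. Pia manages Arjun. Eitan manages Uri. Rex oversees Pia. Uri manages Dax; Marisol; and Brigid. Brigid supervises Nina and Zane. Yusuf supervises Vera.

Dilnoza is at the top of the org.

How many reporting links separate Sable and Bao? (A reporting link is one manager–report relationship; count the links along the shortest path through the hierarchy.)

Sable is 4 levels below Dilnoza, and Bao is 2 levels below Dilnoza (their lowest common manager). The shortest path runs up from Sable to Dilnoza and back down to Bao: 4 + 2 = 6 links.

6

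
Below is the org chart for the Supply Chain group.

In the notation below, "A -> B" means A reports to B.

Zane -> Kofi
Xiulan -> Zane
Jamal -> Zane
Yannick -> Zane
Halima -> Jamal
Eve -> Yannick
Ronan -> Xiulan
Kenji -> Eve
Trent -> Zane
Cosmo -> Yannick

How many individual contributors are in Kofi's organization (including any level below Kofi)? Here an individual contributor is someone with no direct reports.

5

The people in Kofi's organization with no one reporting to them are Trent, Cosmo, Kenji, Halima, Ronan. That is 5.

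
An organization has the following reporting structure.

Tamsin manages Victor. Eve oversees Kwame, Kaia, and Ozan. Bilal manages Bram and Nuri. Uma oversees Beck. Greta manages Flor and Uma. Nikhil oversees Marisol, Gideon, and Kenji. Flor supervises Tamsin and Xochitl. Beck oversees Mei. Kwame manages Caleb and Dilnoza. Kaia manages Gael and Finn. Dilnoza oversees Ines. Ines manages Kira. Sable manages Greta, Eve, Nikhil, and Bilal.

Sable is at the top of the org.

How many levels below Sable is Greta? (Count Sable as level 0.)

Chain from Greta up to Sable: Greta → Sable. That is 1 step up, so Greta is 1 level below Sable.

1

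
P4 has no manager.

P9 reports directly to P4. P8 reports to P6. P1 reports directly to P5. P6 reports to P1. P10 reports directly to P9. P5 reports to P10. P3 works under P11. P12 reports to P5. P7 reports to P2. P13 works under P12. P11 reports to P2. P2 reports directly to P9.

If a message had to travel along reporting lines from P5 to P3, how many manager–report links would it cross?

P5 is 2 levels below P9, and P3 is 3 levels below P9 (their lowest common manager). The shortest path runs up from P5 to P9 and back down to P3: 2 + 3 = 5 links.

5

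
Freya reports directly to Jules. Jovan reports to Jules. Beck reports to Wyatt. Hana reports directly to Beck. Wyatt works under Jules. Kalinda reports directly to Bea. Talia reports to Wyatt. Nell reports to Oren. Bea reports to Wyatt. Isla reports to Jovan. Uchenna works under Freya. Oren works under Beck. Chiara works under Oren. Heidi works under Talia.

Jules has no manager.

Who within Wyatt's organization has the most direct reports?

Wyatt

Direct-report counts within Wyatt's organization: Wyatt has 3; Beck has 2; Oren has 2; Bea has 1; Talia has 1. The largest is 3, held by Wyatt.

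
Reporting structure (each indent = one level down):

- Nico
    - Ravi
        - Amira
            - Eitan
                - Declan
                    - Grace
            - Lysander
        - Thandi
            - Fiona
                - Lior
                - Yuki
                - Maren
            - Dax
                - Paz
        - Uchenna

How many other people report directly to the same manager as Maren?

2

Maren reports to Fiona. Fiona's other direct reports are Lior, Yuki — 2 peers.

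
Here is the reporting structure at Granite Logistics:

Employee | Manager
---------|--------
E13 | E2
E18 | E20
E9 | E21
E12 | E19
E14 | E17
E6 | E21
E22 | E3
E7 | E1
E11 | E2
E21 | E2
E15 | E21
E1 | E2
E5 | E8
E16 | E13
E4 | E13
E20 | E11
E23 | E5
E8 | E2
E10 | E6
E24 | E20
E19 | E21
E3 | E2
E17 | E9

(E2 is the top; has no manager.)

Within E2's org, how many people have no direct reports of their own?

11

The people in E2's organization with no one reporting to them are E4, E16, E15, E12, E10, E14, E7, E23, E18, E24, E22. That is 11.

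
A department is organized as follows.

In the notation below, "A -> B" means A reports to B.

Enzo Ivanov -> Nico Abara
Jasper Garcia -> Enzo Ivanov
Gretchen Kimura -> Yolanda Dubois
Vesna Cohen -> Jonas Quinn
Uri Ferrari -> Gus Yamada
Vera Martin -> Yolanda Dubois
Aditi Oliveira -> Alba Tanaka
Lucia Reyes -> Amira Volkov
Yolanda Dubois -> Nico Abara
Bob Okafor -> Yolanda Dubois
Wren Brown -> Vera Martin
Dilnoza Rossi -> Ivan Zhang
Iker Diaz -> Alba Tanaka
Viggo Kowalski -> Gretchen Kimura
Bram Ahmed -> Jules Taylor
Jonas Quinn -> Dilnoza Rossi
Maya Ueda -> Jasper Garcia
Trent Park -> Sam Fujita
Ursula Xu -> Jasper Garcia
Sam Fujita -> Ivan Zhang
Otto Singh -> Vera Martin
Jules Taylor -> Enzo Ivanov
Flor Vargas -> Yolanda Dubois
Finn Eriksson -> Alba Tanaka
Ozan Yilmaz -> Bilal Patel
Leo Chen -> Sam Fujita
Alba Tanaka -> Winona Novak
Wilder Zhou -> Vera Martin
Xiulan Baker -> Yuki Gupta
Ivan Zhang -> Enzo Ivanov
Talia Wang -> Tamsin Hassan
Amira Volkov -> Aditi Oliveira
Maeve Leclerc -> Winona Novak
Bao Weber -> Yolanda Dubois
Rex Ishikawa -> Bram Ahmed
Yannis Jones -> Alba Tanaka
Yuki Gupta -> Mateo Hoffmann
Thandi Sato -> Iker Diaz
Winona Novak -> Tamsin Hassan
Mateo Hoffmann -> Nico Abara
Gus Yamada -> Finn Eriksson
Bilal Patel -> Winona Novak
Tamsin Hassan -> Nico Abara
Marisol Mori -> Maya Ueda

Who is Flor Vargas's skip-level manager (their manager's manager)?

Flor Vargas reports to Yolanda Dubois, and Yolanda Dubois reports to Nico Abara. So Flor Vargas's skip-level manager is Nico Abara.

Nico Abara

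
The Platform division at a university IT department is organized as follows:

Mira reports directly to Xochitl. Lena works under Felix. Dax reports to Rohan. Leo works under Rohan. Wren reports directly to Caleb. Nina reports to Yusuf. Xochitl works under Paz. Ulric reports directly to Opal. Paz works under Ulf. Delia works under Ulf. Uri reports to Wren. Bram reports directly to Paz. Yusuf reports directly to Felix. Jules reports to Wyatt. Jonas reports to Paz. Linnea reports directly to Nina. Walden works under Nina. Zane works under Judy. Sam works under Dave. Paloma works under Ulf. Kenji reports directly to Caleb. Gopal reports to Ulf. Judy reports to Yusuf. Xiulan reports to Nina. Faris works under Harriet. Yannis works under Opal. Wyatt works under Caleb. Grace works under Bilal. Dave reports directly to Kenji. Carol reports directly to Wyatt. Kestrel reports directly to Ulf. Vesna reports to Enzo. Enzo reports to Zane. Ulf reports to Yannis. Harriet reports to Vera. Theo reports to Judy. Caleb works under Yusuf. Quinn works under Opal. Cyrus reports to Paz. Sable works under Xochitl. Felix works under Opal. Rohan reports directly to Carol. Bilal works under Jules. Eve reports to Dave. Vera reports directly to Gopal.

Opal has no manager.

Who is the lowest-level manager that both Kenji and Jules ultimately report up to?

Caleb

Kenji's chain of managers is Caleb, Yusuf, Felix, Opal. Jules's chain of managers is Wyatt, Caleb, Yusuf, Felix, Opal. The first manager that appears in both chains is Caleb.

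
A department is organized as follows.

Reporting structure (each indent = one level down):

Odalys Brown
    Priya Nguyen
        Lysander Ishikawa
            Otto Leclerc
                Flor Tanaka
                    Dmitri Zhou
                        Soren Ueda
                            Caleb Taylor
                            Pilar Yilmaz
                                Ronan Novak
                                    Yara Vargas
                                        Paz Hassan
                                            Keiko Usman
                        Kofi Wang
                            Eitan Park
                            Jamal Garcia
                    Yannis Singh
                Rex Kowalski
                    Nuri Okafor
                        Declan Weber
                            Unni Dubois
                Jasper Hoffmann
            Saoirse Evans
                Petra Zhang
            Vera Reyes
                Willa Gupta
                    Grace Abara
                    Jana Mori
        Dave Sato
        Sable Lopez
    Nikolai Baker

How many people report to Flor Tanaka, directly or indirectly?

12

Flor Tanaka directly manages Dmitri Zhou, Yannis Singh. Under Dmitri Zhou: Kofi Wang, Jamal Garcia, Eitan Park, Soren Ueda, Pilar Yilmaz, Ronan Novak, Yara Vargas, Paz Hassan, Keiko Usman, Caleb Taylor (10). Yannis Singh has no reports. So Flor Tanaka's organization is 2 direct reports plus everyone under them: 11 + 1 = 12.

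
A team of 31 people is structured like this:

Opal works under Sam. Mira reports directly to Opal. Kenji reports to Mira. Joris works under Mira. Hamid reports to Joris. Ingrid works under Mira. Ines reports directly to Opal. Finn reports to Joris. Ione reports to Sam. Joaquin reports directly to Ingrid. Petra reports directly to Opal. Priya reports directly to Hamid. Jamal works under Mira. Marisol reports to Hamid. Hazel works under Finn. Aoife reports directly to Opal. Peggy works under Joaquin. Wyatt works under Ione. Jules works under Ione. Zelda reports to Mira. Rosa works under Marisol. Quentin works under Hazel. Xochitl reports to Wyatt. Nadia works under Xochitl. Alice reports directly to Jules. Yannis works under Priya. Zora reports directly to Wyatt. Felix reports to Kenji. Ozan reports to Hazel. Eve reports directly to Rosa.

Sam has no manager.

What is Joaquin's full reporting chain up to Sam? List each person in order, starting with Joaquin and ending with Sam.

Joaquin -> Ingrid -> Mira -> Opal -> Sam

Joaquin reports to Ingrid. Ingrid reports to Mira. Mira reports to Opal. Opal reports to Sam. Sam is at the top.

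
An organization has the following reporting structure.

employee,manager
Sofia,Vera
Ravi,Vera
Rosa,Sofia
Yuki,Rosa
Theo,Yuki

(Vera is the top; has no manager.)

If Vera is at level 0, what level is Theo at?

Chain from Theo up to Vera: Theo → Yuki → Rosa → Sofia → Vera. That is 4 steps up, so Theo is 4 levels below Vera.

4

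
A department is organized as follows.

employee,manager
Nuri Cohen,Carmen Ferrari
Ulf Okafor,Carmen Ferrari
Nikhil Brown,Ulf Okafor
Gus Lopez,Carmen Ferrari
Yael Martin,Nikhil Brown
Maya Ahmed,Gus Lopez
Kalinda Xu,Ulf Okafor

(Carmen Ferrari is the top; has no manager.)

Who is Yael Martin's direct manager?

Yael Martin reports directly to Nikhil Brown.

Nikhil Brown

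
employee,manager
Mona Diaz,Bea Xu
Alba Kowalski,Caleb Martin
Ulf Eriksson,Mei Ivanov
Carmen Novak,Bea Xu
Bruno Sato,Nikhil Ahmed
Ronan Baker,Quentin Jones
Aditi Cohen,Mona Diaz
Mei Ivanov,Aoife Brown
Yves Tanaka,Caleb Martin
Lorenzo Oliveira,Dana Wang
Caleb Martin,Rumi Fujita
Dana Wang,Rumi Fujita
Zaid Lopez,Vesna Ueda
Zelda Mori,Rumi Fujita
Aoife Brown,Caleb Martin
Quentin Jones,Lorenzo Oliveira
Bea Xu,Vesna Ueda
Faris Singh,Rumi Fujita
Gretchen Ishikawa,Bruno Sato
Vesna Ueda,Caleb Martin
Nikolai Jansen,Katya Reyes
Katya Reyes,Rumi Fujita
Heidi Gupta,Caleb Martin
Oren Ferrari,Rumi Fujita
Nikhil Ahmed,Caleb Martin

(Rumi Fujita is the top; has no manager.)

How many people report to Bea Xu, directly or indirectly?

Bea Xu directly manages Mona Diaz, Carmen Novak. Under Mona Diaz: Aditi Cohen (1). Carmen Novak has no reports. So Bea Xu's organization is 2 direct reports plus everyone under them: 2 + 1 = 3.

3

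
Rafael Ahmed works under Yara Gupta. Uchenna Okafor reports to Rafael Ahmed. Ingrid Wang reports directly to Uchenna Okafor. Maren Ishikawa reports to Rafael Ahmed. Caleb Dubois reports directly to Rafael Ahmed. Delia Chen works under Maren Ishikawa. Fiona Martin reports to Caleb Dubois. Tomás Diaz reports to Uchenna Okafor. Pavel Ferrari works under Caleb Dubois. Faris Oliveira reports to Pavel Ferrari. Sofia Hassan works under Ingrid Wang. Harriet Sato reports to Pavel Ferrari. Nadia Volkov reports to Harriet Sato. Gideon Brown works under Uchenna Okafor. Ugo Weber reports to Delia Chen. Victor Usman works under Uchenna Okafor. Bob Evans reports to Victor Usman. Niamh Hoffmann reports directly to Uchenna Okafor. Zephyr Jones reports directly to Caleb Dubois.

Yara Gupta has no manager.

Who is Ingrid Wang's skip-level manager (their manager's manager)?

Rafael Ahmed

Ingrid Wang reports to Uchenna Okafor, and Uchenna Okafor reports to Rafael Ahmed. So Ingrid Wang's skip-level manager is Rafael Ahmed.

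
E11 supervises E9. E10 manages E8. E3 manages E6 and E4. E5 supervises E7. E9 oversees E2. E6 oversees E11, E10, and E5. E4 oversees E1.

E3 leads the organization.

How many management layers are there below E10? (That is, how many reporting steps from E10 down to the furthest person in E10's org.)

1

The longest chain under E10 runs E10 → E8, which is 1 level below E10.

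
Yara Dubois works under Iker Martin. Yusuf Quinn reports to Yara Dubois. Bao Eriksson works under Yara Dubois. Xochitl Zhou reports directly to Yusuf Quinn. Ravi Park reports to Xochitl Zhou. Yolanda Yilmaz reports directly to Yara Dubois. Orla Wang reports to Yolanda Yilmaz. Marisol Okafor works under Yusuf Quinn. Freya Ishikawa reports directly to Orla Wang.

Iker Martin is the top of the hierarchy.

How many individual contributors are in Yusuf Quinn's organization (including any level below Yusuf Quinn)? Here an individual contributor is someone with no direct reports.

The people in Yusuf Quinn's organization with no one reporting to them are Marisol Okafor, Ravi Park. That is 2.

2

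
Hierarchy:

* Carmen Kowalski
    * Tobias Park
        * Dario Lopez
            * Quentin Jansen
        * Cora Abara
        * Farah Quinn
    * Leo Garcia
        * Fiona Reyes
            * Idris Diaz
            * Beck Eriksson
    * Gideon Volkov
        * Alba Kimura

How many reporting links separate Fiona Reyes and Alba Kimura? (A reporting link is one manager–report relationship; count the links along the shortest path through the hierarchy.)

4

Fiona Reyes is 2 levels below Carmen Kowalski, and Alba Kimura is 2 levels below Carmen Kowalski (their lowest common manager). The shortest path runs up from Fiona Reyes to Carmen Kowalski and back down to Alba Kimura: 2 + 2 = 4 links.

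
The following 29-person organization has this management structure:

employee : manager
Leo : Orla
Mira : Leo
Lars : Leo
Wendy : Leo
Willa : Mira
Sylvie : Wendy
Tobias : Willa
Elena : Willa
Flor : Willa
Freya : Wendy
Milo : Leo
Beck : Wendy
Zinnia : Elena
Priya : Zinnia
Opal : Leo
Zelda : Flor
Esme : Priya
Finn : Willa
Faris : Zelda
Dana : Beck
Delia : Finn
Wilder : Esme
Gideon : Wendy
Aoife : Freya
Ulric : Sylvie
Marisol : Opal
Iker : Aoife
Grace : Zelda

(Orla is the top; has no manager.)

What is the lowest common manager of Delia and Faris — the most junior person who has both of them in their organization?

Willa

Delia's chain of managers is Finn, Willa, Mira, Leo, Orla. Faris's chain of managers is Zelda, Flor, Willa, Mira, Leo, Orla. The first manager that appears in both chains is Willa.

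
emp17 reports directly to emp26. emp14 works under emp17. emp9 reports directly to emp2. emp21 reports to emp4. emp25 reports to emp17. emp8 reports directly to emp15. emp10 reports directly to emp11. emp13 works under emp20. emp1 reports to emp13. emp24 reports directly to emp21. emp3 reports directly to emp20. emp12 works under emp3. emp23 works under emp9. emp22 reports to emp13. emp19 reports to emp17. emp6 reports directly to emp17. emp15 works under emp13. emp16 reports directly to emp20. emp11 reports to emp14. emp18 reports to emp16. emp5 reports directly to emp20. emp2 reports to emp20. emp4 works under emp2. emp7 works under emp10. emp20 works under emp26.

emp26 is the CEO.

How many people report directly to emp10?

emp10 directly manages emp7. That is 1 direct report.

1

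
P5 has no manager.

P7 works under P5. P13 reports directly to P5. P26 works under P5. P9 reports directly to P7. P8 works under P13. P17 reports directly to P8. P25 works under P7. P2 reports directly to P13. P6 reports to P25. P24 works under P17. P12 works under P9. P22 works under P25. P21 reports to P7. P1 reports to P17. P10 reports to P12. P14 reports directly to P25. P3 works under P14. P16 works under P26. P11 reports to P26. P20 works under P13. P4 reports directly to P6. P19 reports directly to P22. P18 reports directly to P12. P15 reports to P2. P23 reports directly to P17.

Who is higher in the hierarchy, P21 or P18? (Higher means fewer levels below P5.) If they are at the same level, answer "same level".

P21

P21 is 2 levels below P5; P18 is 4. P21 is higher.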